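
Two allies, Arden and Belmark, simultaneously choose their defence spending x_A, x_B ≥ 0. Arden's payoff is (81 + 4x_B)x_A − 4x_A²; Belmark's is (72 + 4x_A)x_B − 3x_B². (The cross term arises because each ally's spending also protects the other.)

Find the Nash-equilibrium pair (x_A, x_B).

Expanding Arden's payoff: 81x_A + 4x_Bx_A − 4x_A².
∂π/∂x_A = 81 + 4x_B − 8x_A = 0, so x_A = 10.125 + 0.5x_B.
Likewise for Belmark: x_B = 12 + (2/3)x_A.
Substituting the second reaction function into the first: x_A = 10.125 + 0.5(12 + (2/3)x_A), which gives (2/3)x_A = 16.125 ⇒ x_A = 24.1875.
Then x_B = 12 + (2/3)·24.1875 = 28.125.

24.1875, 28.125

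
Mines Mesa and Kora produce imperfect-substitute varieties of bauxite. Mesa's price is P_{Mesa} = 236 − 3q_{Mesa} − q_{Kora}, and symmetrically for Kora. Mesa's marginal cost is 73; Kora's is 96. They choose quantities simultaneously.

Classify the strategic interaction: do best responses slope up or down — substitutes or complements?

strategic substitutes

Mine Mesa's profit: π = q_{Mesa}(236 − 3q_{Mesa} − q_{Kora}) − 73q_{Mesa}.
∂π/∂q_{Mesa} = 163 − 6q_{Mesa} − q_{Kora} = 0 ⇒ q_{Mesa} = 163/6 − (1/6)q_{Kora}.
The best-response slope dq_{Mesa}/dq_{Kora} = −1/6 < 0: the reaction function is downward-sloping, so the choices are strategic substitutes.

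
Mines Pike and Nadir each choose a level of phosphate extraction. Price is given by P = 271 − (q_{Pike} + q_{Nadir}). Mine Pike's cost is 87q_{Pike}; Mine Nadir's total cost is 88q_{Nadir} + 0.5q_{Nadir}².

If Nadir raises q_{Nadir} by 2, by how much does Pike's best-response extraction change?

Mine Pike's profit: π = q_{Pike}(271 − (q_{Pike} + q_{Nadir})) − 87q_{Pike}.
∂π/∂q_{Pike} = 184 − 2q_{Pike} − q_{Nadir} = 0, so q_{Pike} = 92 − 0.5q_{Nadir}.
The reaction-function slope is −0.5, so a 2-unit rise in q_{Nadir} moves q_{Pike} by −0.5 × 2 = −1. Pike's best response falls — the actions are strategic substitutes.

-1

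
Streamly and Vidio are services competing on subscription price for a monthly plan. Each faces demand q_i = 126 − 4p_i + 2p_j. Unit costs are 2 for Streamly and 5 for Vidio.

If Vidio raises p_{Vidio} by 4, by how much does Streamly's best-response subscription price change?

Streamly's profit: π = (p_{Streamly} − 2)(126 − 4p_{Streamly} + 2p_{Vidio}).
∂π/∂p_{Streamly} = 134 − 8p_{Streamly} + 2p_{Vidio} = 0 ⇒ p_{Streamly} = 16.75 + 0.25p_{Vidio}.
The reaction-function slope is 0.25, so a 4-unit rise in p_{Vidio} moves p_{Streamly} by 0.25 × 4 = 1. Streamly's best response rises — the actions are strategic complements.

1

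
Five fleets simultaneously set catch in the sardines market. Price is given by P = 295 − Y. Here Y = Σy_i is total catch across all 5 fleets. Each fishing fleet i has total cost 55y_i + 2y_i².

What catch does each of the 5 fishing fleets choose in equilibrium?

A representative fishing fleet's profit is π_i = y_i(295 − Y) − 55y_i − 2y_i², with Y = y_i + Σ_{j≠i} y_j.
First-order condition: 240 − 6y_i − Σ_{j≠i} y_j = 0.
With identical fishing fleets, set every y_j = y: then 240 − 6y − 4y = 0, i.e. y = 240/10 = 24.

24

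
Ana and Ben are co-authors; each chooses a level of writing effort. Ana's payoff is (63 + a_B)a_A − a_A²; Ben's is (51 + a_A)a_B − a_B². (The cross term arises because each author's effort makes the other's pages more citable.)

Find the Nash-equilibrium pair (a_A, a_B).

59, 55

Expanding Ana's payoff: 63a_A + a_Ba_A − a_A².
∂π/∂a_A = 63 + a_B − 2a_A = 0, so a_A = 31.5 + 0.5a_B.
Likewise for Ben: a_B = 25.5 + 0.5a_A.
Substituting the second reaction function into the first: a_A = 31.5 + 0.5(25.5 + 0.5a_A), which gives 0.75a_A = 44.25 ⇒ a_A = 59.
Then a_B = 25.5 + 0.5·59 = 55.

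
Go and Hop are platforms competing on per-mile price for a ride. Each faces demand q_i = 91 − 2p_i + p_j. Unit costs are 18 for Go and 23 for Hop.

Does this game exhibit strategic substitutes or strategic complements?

Go's profit: π = (p_{Go} − 18)(91 − 2p_{Go} + p_{Hop}).
∂π/∂p_{Go} = 127 − 4p_{Go} + p_{Hop} = 0 ⇒ p_{Go} = 31.75 + 0.25p_{Hop}.
The best-response slope dp_{Go}/dp_{Hop} = 0.25 > 0: the reaction function is upward-sloping, so the choices are strategic complements.

strategic complements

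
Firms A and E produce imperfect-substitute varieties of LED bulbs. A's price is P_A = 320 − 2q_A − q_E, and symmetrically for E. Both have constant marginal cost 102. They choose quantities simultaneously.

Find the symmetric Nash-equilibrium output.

43.6

Firm A's profit: π = q_A(320 − 2q_A − q_E) − 102q_A.
∂π/∂q_A = 218 − 4q_A − q_E = 0 ⇒ q_A = 54.5 − 0.25q_E.
By symmetry q_E = q_A; substituting into the reaction function, 1.25q_A = 54.5 and q_A = 43.6.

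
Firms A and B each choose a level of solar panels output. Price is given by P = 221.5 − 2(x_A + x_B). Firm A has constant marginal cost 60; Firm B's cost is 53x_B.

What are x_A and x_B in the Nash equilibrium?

25.75, 29.25

Firm A's profit: π = x_A(221.5 − 2(x_A + x_B)) − 60x_A.
∂π/∂x_A = 161.5 − 4x_A − 2x_B = 0, so x_A = 40.375 − 0.5x_B.
By the same steps for B: x_B = 42.125 − 0.5x_A.
Plugging x_B into A's best response: x_A = 40.375 − 0.5(42.125 − 0.5x_A) ⇒ 0.75x_A = 19.3125, so x_A = 25.75.
Then x_B = 42.125 − 0.5·25.75 = 29.25.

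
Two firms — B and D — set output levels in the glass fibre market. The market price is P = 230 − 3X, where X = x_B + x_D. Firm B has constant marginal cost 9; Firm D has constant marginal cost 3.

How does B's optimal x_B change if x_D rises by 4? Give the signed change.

-2

Firm B's profit: π = x_B(230 − 3(x_B + x_D)) − 9x_B.
∂π/∂x_B = 221 − 6x_B − 3x_D = 0, so x_B = 221/6 − 0.5x_D.
The reaction-function slope is −0.5, so a 4-unit rise in x_D moves x_B by −0.5 × 4 = −2. B's best response falls — the actions are strategic substitutes.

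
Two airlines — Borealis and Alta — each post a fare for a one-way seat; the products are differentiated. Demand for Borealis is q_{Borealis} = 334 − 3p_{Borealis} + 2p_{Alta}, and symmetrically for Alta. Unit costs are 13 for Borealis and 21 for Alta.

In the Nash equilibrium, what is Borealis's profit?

Borealis's profit: π = (p_{Borealis} − 13)(334 − 3p_{Borealis} + 2p_{Alta}).
∂π/∂p_{Borealis} = 373 − 6p_{Borealis} + 2p_{Alta} = 0 ⇒ p_{Borealis} = 373/6 + (1/3)p_{Alta}.
Similarly p_{Alta} = 397/6 + (1/3)p_{Borealis}.
Solving the two reaction functions simultaneously: (1 − (1/3)(1/3))p_{Borealis} = 373/6 + (1/3)·(397/6), so (8/9)p_{Borealis} = 758/9 and p_{Borealis} = 94.75.
Then p_{Alta} = 397/6 + (1/3)·94.75 = 97.75.
q_{Borealis} = 334 − 3·94.75 + 2·97.75 = 245.25.
Profit = (94.75 − 13)·245.25 = 20049.1875.

20049.1875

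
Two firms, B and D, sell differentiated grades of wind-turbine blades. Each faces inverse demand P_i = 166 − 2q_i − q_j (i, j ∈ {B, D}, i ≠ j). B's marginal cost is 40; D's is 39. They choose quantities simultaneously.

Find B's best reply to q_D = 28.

24.5

Firm B's profit: π = q_B(166 − 2q_B − q_D) − 40q_B.
∂π/∂q_B = 126 − 4q_B − q_D = 0 ⇒ q_B = 31.5 − 0.25q_D.
At q_D = 28: q_B = 31.5 − 0.25·28 = 24.5.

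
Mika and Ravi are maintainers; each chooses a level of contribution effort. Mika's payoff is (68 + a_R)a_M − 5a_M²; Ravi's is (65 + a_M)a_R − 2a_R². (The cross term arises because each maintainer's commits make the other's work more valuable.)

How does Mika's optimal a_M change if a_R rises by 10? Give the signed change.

1

Expanding Mika's payoff: 68a_M + a_Ra_M − 5a_M².
∂π/∂a_M = 68 + a_R − 10a_M = 0, so a_M = 6.8 + 0.1a_R.
The reaction-function slope is 0.1, so a 10-unit rise in a_R moves a_M by 0.1 × 10 = 1. Mika's best response rises — the actions are strategic complements.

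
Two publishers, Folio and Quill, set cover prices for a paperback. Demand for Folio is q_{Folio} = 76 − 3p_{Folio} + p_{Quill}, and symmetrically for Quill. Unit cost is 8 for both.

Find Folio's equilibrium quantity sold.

Folio's profit: π = (p_{Folio} − 8)(76 − 3p_{Folio} + p_{Quill}).
∂π/∂p_{Folio} = 100 − 6p_{Folio} + p_{Quill} = 0 ⇒ p_{Folio} = 50/3 + (1/6)p_{Quill}.
By symmetry p_{Quill} = p_{Folio}; substituting into the reaction function, (5/6)p_{Folio} = 50/3 and p_{Folio} = 20.
q_{Folio} = 76 − 3·20 + 20 = 36.

36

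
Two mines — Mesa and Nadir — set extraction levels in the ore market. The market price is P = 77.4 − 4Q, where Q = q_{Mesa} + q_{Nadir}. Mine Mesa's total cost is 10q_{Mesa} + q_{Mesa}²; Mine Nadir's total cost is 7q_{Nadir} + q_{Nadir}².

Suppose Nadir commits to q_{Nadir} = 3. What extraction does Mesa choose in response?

5.54

Mine Mesa's profit: π = q_{Mesa}(77.4 − 4(q_{Mesa} + q_{Nadir})) − 10q_{Mesa} − q_{Mesa}².
∂π/∂q_{Mesa} = 67.4 − 10q_{Mesa} − 4q_{Nadir} = 0, so q_{Mesa} = 6.74 − 0.4q_{Nadir}.
At q_{Nadir} = 3: q_{Mesa} = 6.74 − 0.4·3 = 5.54.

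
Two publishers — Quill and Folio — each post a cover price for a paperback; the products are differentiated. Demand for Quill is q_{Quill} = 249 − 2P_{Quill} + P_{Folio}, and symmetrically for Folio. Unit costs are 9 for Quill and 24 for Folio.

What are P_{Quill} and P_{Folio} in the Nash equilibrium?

91, 97

Quill's profit: π = (P_{Quill} − 9)(249 − 2P_{Quill} + P_{Folio}).
∂π/∂P_{Quill} = 267 − 4P_{Quill} + P_{Folio} = 0 ⇒ P_{Quill} = 66.75 + 0.25P_{Folio}.
Similarly P_{Folio} = 74.25 + 0.25P_{Quill}.
Solving the two reaction functions simultaneously: (1 − (0.25)(0.25))P_{Quill} = 66.75 + 0.25·74.25, so 0.9375P_{Quill} = 85.3125 and P_{Quill} = 91.
Then P_{Folio} = 74.25 + 0.25·91 = 97.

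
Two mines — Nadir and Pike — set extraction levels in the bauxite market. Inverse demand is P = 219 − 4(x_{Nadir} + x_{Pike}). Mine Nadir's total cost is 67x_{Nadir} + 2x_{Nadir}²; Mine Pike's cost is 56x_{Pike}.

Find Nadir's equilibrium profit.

298.215

Mine Nadir's profit: π = x_{Nadir}(219 − 4(x_{Nadir} + x_{Pike})) − 67x_{Nadir} − 2x_{Nadir}².
∂π/∂x_{Nadir} = 152 − 12x_{Nadir} − 4x_{Pike} = 0, so x_{Nadir} = 38/3 − (1/3)x_{Pike}.
For Pike: ∂π/∂x_{Pike} = 163 − 8x_{Pike} − 4x_{Nadir} = 0 ⇒ x_{Pike} = 20.375 − 0.5x_{Nadir}.
Plugging x_{Pike} into Nadir's best response: x_{Nadir} = 38/3 − (1/3)(20.375 − 0.5x_{Nadir}) ⇒ (5/6)x_{Nadir} = 5.875, so x_{Nadir} = 7.05.
Then x_{Pike} = 20.375 − 0.5·7.05 = 16.85.
Price P = 219 − 4·23.9 = 123.4.
Nadir's profit: (123.4 − 67)·7.05 − 2(7.05)² = 298.215.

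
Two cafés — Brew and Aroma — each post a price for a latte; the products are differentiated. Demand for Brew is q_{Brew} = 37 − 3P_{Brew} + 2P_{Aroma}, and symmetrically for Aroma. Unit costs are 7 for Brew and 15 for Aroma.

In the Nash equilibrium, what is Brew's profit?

243

Brew's profit: π = (P_{Brew} − 7)(37 − 3P_{Brew} + 2P_{Aroma}).
∂π/∂P_{Brew} = 58 − 6P_{Brew} + 2P_{Aroma} = 0 ⇒ P_{Brew} = 29/3 + (1/3)P_{Aroma}.
Similarly P_{Aroma} = 41/3 + (1/3)P_{Brew}.
Substituting the second reaction function into the first: P_{Brew} = 29/3 + (1/3)(41/3 + (1/3)P_{Brew}), which gives (8/9)P_{Brew} = 128/9 ⇒ P_{Brew} = 16.
Then P_{Aroma} = 41/3 + (1/3)·16 = 19.
q_{Brew} = 37 − 3·16 + 2·19 = 27.
Profit = (16 − 7)·27 = 243.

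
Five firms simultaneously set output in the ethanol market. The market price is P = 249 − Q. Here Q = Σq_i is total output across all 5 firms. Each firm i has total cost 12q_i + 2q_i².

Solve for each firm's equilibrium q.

23.7

A representative firm's profit is π_i = q_i(249 − Q) − 12q_i − 2q_i², with Q = q_i + Σ_{j≠i} q_j.
First-order condition: 237 − 6q_i − Σ_{j≠i} q_j = 0.
With identical firms, set every q_j = q: then 237 − 6q − 4q = 0, i.e. q = 237/10 = 23.7.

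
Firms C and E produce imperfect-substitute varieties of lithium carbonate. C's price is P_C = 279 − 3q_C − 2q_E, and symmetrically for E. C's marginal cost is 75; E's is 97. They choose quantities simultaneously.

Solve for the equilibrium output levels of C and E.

26.875, 21.375

Firm C's profit: π = q_C(279 − 3q_C − 2q_E) − 75q_C.
∂π/∂q_C = 204 − 6q_C − 2q_E = 0 ⇒ q_C = 34 − (1/3)q_E.
Similarly q_E = 91/3 − (1/3)q_C.
Plugging q_E into C's best response: q_C = 34 − (1/3)(91/3 − (1/3)q_C) ⇒ (8/9)q_C = 215/9, so q_C = 26.875.
Then q_E = 91/3 − (1/3)·26.875 = 21.375.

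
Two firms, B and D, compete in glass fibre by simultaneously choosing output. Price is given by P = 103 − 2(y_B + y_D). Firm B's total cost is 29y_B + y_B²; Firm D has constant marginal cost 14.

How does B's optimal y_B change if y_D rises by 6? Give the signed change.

-2

Firm B's profit: π = y_B(103 − 2(y_B + y_D)) − 29y_B − y_B².
∂π/∂y_B = 74 − 6y_B − 2y_D = 0, so y_B = 37/3 − (1/3)y_D.
The reaction-function slope is −1/3, so a 6-unit rise in y_D moves y_B by −1/3 × 6 = −2. B's best response falls — the actions are strategic substitutes.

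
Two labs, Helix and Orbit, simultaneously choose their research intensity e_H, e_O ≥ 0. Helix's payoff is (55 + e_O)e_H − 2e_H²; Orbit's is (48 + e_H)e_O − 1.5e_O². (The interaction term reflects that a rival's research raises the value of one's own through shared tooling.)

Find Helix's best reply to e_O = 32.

Expanding Helix's payoff: 55e_H + e_Oe_H − 2e_H².
∂π/∂e_H = 55 + e_O − 4e_H = 0, so e_H = 13.75 + 0.25e_O.
At e_O = 32: e_H = 13.75 + 0.25·32 = 21.75.

21.75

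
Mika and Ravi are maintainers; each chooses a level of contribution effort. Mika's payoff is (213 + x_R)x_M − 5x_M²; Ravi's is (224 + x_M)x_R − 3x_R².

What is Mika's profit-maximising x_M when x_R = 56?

Expanding Mika's payoff: 213x_M + x_Rx_M − 5x_M².
∂π/∂x_M = 213 + x_R − 10x_M = 0, so x_M = 21.3 + 0.1x_R.
At x_R = 56: x_M = 21.3 + 0.1·56 = 26.9.

26.9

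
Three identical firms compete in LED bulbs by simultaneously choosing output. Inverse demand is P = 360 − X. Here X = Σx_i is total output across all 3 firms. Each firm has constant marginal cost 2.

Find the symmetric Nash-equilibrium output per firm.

89.5

A representative firm's profit is π_i = x_i(360 − X) − 2x_i, with X = x_i + Σ_{j≠i} x_j.
First-order condition: 358 − 2x_i − Σ_{j≠i} x_j = 0.
With identical firms, set every x_j = x: then 358 − 2x − 2x = 0, i.e. x = 358/4 = 89.5.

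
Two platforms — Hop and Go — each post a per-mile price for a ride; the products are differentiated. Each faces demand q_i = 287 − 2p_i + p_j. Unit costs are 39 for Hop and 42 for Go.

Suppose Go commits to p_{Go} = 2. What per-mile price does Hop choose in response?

91.75

Hop's profit: π = (p_{Hop} − 39)(287 − 2p_{Hop} + p_{Go}).
∂π/∂p_{Hop} = 365 − 4p_{Hop} + p_{Go} = 0 ⇒ p_{Hop} = 91.25 + 0.25p_{Go}.
At p_{Go} = 2: p_{Hop} = 91.25 + 0.25·2 = 91.75.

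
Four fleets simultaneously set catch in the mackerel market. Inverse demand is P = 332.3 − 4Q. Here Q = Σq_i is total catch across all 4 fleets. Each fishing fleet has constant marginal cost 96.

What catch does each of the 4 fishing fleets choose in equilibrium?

A representative fishing fleet's profit is π_i = q_i(332.3 − 4Q) − 96q_i, with Q = q_i + Σ_{j≠i} q_j.
First-order condition: 236.3 − 8q_i − 4Σ_{j≠i} q_j = 0.
In a symmetric equilibrium every fishing fleet chooses the same q, so Σ_{j≠i} q_j = 3q. The condition becomes 236.3 − 20q = 0, giving q = 236.3/20 = 11.815.

11.815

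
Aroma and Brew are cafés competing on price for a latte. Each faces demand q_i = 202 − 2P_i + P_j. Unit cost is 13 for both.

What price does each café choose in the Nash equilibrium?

Aroma's profit: π = (P_{Aroma} − 13)(202 − 2P_{Aroma} + P_{Brew}).
∂π/∂P_{Aroma} = 228 − 4P_{Aroma} + P_{Brew} = 0 ⇒ P_{Aroma} = 57 + 0.25P_{Brew}.
By symmetry P_{Brew} = P_{Aroma}; substituting into the reaction function, 0.75P_{Aroma} = 57 and P_{Aroma} = 76.

76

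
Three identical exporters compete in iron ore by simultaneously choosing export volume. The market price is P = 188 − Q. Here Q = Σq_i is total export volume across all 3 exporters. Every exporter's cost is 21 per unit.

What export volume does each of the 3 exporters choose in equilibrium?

41.75

A representative exporter's profit is π_i = q_i(188 − Q) − 21q_i, with Q = q_i + Σ_{j≠i} q_j.
First-order condition: 167 − 2q_i − Σ_{j≠i} q_j = 0.
Imposing symmetry (q_j = q for all j) turns Σ_{j≠i} q_j into 2q, so 167 = 4q and q = 41.75.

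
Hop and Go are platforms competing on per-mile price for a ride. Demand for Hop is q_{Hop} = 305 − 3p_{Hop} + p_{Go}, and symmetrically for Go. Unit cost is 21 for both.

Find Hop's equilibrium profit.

Hop's profit: π = (p_{Hop} − 21)(305 − 3p_{Hop} + p_{Go}).
∂π/∂p_{Hop} = 368 − 6p_{Hop} + p_{Go} = 0 ⇒ p_{Hop} = 184/3 + (1/6)p_{Go}.
By symmetry p_{Go} = p_{Hop}; substituting into the reaction function, (5/6)p_{Hop} = 184/3 and p_{Hop} = 73.6.
q_{Hop} = 305 − 3·73.6 + 73.6 = 157.8.
Profit = (73.6 − 21)·157.8 = 8300.28.

8300.28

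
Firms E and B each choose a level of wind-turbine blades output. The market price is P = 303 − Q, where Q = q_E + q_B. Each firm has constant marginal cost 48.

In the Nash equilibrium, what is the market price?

133

Firm E's profit: π = q_E(303 − (q_E + q_B)) − 48q_E.
∂π/∂q_E = 255 − 2q_E − q_B = 0, so q_E = 127.5 − 0.5q_B.
The game is symmetric, so in equilibrium q_B = q_E: the reaction function gives 1.5q_E = 127.5, hence q_E = 85.
Equilibrium price: P = 303 − 170 = 133.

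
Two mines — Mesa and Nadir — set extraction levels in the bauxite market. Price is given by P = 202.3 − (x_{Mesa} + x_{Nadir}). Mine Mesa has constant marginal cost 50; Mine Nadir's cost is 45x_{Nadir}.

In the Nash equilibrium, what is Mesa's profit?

2410.81

Mine Mesa's profit: π = x_{Mesa}(202.3 − (x_{Mesa} + x_{Nadir})) − 50x_{Mesa}.
∂π/∂x_{Mesa} = 152.3 − 2x_{Mesa} − x_{Nadir} = 0, so x_{Mesa} = 76.15 − 0.5x_{Nadir}.
By the same steps for Nadir: x_{Nadir} = 78.65 − 0.5x_{Mesa}.
Solving the two reaction functions simultaneously: (1 − (−0.5)(−0.5))x_{Mesa} = 76.15 − 0.5·78.65, so 0.75x_{Mesa} = 36.825 and x_{Mesa} = 49.1.
Then x_{Nadir} = 78.65 − 0.5·49.1 = 54.1.
Price P = 202.3 − 103.2 = 99.1.
Mesa's profit: (99.1 − 50)·49.1 = 2410.81.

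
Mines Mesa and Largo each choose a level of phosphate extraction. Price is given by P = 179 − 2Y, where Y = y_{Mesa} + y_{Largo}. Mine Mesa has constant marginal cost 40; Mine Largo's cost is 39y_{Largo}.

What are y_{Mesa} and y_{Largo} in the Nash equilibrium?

23, 23.5

Mine Mesa's profit: π = y_{Mesa}(179 − 2(y_{Mesa} + y_{Largo})) − 40y_{Mesa}.
∂π/∂y_{Mesa} = 139 − 4y_{Mesa} − 2y_{Largo} = 0, so y_{Mesa} = 34.75 − 0.5y_{Largo}.
By the same steps for Largo: y_{Largo} = 35 − 0.5y_{Mesa}.
Plugging y_{Largo} into Mesa's best response: y_{Mesa} = 34.75 − 0.5(35 − 0.5y_{Mesa}) ⇒ 0.75y_{Mesa} = 17.25, so y_{Mesa} = 23.
Then y_{Largo} = 35 − 0.5·23 = 23.5.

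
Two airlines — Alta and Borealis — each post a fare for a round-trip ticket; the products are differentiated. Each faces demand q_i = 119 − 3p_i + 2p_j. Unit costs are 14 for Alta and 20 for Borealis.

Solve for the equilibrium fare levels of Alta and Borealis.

Alta's profit: π = (p_{Alta} − 14)(119 − 3p_{Alta} + 2p_{Borealis}).
∂π/∂p_{Alta} = 161 − 6p_{Alta} + 2p_{Borealis} = 0 ⇒ p_{Alta} = 161/6 + (1/3)p_{Borealis}.
Similarly p_{Borealis} = 179/6 + (1/3)p_{Alta}.
Substituting the second reaction function into the first: p_{Alta} = 161/6 + (1/3)(179/6 + (1/3)p_{Alta}), which gives (8/9)p_{Alta} = 331/9 ⇒ p_{Alta} = 41.375.
Then p_{Borealis} = 179/6 + (1/3)·41.375 = 43.625.

41.375, 43.625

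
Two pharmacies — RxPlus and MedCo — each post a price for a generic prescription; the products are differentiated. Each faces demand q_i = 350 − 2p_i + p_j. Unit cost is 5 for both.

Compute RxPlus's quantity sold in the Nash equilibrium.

230

RxPlus's profit: π = (p_{RxPlus} − 5)(350 − 2p_{RxPlus} + p_{MedCo}).
∂π/∂p_{RxPlus} = 360 − 4p_{RxPlus} + p_{MedCo} = 0 ⇒ p_{RxPlus} = 90 + 0.25p_{MedCo}.
Setting p_{RxPlus} = p_{MedCo} in the reaction function: p_{RxPlus} = 90 + 0.25p_{RxPlus}, so p_{RxPlus} = 90 / 0.75 = 120.
q_{RxPlus} = 350 − 2·120 + 120 = 230.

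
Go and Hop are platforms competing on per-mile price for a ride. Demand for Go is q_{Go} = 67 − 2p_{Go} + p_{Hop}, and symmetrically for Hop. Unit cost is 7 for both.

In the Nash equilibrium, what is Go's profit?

800

Go's profit: π = (p_{Go} − 7)(67 − 2p_{Go} + p_{Hop}).
∂π/∂p_{Go} = 81 − 4p_{Go} + p_{Hop} = 0 ⇒ p_{Go} = 20.25 + 0.25p_{Hop}.
Setting p_{Go} = p_{Hop} in the reaction function: p_{Go} = 20.25 + 0.25p_{Go}, so p_{Go} = 20.25 / 0.75 = 27.
q_{Go} = 67 − 2·27 + 27 = 40.
Profit = (27 − 7)·40 = 800.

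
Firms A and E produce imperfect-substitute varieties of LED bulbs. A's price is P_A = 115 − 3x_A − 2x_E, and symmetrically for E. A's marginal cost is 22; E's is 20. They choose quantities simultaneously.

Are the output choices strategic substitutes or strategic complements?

Firm A's profit: π = x_A(115 − 3x_A − 2x_E) − 22x_A.
∂π/∂x_A = 93 − 6x_A − 2x_E = 0 ⇒ x_A = 15.5 − (1/3)x_E.
The best-response slope dx_A/dx_E = −1/3 < 0: the reaction function is downward-sloping, so the choices are strategic substitutes.

strategic substitutes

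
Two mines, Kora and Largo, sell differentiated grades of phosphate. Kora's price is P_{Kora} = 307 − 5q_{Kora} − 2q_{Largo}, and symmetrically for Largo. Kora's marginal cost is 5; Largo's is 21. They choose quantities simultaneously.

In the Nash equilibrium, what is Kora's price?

Mine Kora's profit: π = q_{Kora}(307 − 5q_{Kora} − 2q_{Largo}) − 5q_{Kora}.
∂π/∂q_{Kora} = 302 − 10q_{Kora} − 2q_{Largo} = 0 ⇒ q_{Kora} = 30.2 − 0.2q_{Largo}.
Similarly q_{Largo} = 28.6 − 0.2q_{Kora}.
Substituting the second reaction function into the first: q_{Kora} = 30.2 − 0.2(28.6 − 0.2q_{Kora}), which gives 0.96q_{Kora} = 24.48 ⇒ q_{Kora} = 25.5.
Then q_{Largo} = 28.6 − 0.2·25.5 = 23.5.
P_{Kora} = 307 − 5·25.5 − 2·23.5 = 132.5.

132.5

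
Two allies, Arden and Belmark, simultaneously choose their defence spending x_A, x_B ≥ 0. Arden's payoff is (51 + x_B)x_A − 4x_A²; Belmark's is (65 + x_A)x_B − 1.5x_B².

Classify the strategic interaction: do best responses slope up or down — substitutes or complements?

Expanding Arden's payoff: 51x_A + x_Bx_A − 4x_A².
∂π/∂x_A = 51 + x_B − 8x_A = 0, so x_A = 6.375 + 0.125x_B.
The best-response slope dx_A/dx_B = 0.125 > 0: the reaction function is upward-sloping, so the choices are strategic complements.

strategic complements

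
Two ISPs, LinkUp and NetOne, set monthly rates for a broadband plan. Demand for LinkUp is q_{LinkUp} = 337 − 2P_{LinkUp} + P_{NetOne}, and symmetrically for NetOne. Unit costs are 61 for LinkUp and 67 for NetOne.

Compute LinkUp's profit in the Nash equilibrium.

LinkUp's profit: π = (P_{LinkUp} − 61)(337 − 2P_{LinkUp} + P_{NetOne}).
∂π/∂P_{LinkUp} = 459 − 4P_{LinkUp} + P_{NetOne} = 0 ⇒ P_{LinkUp} = 114.75 + 0.25P_{NetOne}.
Similarly P_{NetOne} = 117.75 + 0.25P_{LinkUp}.
Plugging P_{NetOne} into LinkUp's best response: P_{LinkUp} = 114.75 + 0.25(117.75 + 0.25P_{LinkUp}) ⇒ 0.9375P_{LinkUp} = 144.1875, so P_{LinkUp} = 153.8.
Then P_{NetOne} = 117.75 + 0.25·153.8 = 156.2.
q_{LinkUp} = 337 − 2·153.8 + 156.2 = 185.6.
Profit = (153.8 − 61)·185.6 = 17223.68.

17223.68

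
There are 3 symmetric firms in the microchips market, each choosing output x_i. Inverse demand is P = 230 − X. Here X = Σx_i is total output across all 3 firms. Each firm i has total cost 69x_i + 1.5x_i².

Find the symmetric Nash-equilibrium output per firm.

A representative firm's profit is π_i = x_i(230 − X) − 69x_i − 1.5x_i², with X = x_i + Σ_{j≠i} x_j.
First-order condition: 161 − 5x_i − Σ_{j≠i} x_j = 0.
Imposing symmetry (x_j = x for all j) turns Σ_{j≠i} x_j into 2x, so 161 = 7x and x = 23.

23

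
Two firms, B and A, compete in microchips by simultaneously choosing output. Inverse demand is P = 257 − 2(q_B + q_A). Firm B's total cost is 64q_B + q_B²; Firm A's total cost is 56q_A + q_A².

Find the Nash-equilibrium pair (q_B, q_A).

23.625, 25.625

Firm B's profit: π = q_B(257 − 2(q_B + q_A)) − 64q_B − q_B².
∂π/∂q_B = 193 − 6q_B − 2q_A = 0, so q_B = 193/6 − (1/3)q_A.
By the same steps for A: q_A = 33.5 − (1/3)q_B.
Plugging q_A into B's best response: q_B = 193/6 − (1/3)(33.5 − (1/3)q_B) ⇒ (8/9)q_B = 21, so q_B = 23.625.
Then q_A = 33.5 − (1/3)·23.625 = 25.625.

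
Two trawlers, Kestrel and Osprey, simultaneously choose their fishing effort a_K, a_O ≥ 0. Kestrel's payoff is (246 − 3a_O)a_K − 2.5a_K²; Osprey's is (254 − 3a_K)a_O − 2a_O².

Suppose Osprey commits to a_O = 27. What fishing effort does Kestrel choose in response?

33

Expanding Kestrel's payoff: 246a_K − 3a_Oa_K − 2.5a_K².
∂π/∂a_K = 246 − 3a_O − 5a_K = 0, so a_K = 49.2 − 0.6a_O.
At a_O = 27: a_K = 49.2 − 0.6·27 = 33.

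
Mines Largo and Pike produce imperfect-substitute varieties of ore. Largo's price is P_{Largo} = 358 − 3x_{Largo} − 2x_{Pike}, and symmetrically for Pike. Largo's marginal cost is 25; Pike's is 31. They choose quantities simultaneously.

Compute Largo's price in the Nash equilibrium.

151

Mine Largo's profit: π = x_{Largo}(358 − 3x_{Largo} − 2x_{Pike}) − 25x_{Largo}.
∂π/∂x_{Largo} = 333 − 6x_{Largo} − 2x_{Pike} = 0 ⇒ x_{Largo} = 55.5 − (1/3)x_{Pike}.
Similarly x_{Pike} = 54.5 − (1/3)x_{Largo}.
Plugging x_{Pike} into Largo's best response: x_{Largo} = 55.5 − (1/3)(54.5 − (1/3)x_{Largo}) ⇒ (8/9)x_{Largo} = 112/3, so x_{Largo} = 42.
Then x_{Pike} = 54.5 − (1/3)·42 = 40.5.
P_{Largo} = 358 − 3·42 − 2·40.5 = 151.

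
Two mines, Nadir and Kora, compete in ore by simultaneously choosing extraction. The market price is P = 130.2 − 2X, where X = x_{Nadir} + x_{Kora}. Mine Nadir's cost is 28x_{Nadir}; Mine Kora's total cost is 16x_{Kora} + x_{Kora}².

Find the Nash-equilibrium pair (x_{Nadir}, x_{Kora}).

19.24, 12.62

Mine Nadir's profit: π = x_{Nadir}(130.2 − 2(x_{Nadir} + x_{Kora})) − 28x_{Nadir}.
∂π/∂x_{Nadir} = 102.2 − 4x_{Nadir} − 2x_{Kora} = 0, so x_{Nadir} = 25.55 − 0.5x_{Kora}.
For Kora: ∂π/∂x_{Kora} = 114.2 − 6x_{Kora} − 2x_{Nadir} = 0 ⇒ x_{Kora} = 571/30 − (1/3)x_{Nadir}.
Plugging x_{Kora} into Nadir's best response: x_{Nadir} = 25.55 − 0.5(571/30 − (1/3)x_{Nadir}) ⇒ (5/6)x_{Nadir} = 481/30, so x_{Nadir} = 19.24.
Then x_{Kora} = 571/30 − (1/3)·19.24 = 12.62.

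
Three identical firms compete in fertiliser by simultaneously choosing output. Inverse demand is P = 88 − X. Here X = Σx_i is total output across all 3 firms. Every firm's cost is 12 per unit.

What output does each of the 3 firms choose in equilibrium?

A representative firm's profit is π_i = x_i(88 − X) − 12x_i, with X = x_i + Σ_{j≠i} x_j.
First-order condition: 76 − 2x_i − Σ_{j≠i} x_j = 0.
Imposing symmetry (x_j = x for all j) turns Σ_{j≠i} x_j into 2x, so 76 = 4x and x = 19.

19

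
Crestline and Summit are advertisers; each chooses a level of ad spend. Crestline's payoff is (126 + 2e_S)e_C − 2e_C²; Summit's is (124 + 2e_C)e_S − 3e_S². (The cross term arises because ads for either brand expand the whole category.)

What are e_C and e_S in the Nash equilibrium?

50.2, 37.4

Expanding Crestline's payoff: 126e_C + 2e_Se_C − 2e_C².
∂π/∂e_C = 126 + 2e_S − 4e_C = 0, so e_C = 31.5 + 0.5e_S.
Likewise for Summit: e_S = 62/3 + (1/3)e_C.
Solving the two reaction functions simultaneously: (1 − (0.5)(1/3))e_C = 31.5 + 0.5·(62/3), so (5/6)e_C = 251/6 and e_C = 50.2.
Then e_S = 62/3 + (1/3)·50.2 = 37.4.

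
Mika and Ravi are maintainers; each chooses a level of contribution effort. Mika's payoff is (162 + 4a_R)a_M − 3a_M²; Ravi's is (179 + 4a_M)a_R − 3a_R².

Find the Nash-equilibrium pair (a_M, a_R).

84.4, 86.1

Expanding Mika's payoff: 162a_M + 4a_Ra_M − 3a_M².
∂π/∂a_M = 162 + 4a_R − 6a_M = 0, so a_M = 27 + (2/3)a_R.
Likewise for Ravi: a_R = 179/6 + (2/3)a_M.
Plugging a_R into Mika's best response: a_M = 27 + (2/3)(179/6 + (2/3)a_M) ⇒ (5/9)a_M = 422/9, so a_M = 84.4.
Then a_R = 179/6 + (2/3)·84.4 = 86.1.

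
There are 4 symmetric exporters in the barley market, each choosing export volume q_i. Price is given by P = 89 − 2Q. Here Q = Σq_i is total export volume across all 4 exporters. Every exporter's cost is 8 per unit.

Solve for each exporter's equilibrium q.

8.1

A representative exporter's profit is π_i = q_i(89 − 2Q) − 8q_i, with Q = q_i + Σ_{j≠i} q_j.
First-order condition: 81 − 4q_i − 2Σ_{j≠i} q_j = 0.
Imposing symmetry (q_j = q for all j) turns Σ_{j≠i} q_j into 3q, so 81 = 10q and q = 8.1.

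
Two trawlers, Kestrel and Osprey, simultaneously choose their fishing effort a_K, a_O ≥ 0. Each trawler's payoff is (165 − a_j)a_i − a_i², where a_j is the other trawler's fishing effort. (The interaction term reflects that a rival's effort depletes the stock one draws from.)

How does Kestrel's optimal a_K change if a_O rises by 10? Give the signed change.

Kestrel's payoff is (165 − a_O)a_K − a_K².
∂π/∂a_K = 165 − a_O − 2a_K = 0, so a_K = 82.5 − 0.5a_O.
The reaction-function slope is −0.5, so a 10-unit rise in a_O moves a_K by −0.5 × 10 = −5. Kestrel's best response falls — the actions are strategic substitutes.

-5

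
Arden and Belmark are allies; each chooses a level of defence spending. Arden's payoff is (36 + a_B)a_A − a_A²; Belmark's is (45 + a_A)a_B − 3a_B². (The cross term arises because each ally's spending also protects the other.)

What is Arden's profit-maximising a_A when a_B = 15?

Expanding Arden's payoff: 36a_A + a_Ba_A − a_A².
∂π/∂a_A = 36 + a_B − 2a_A = 0, so a_A = 18 + 0.5a_B.
At a_B = 15: a_A = 18 + 0.5·15 = 25.5.

25.5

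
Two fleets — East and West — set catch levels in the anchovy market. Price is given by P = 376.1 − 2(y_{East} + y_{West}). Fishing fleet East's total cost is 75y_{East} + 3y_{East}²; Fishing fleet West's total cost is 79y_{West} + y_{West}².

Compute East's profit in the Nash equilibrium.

2343.6125

Fishing fleet East's profit: π = y_{East}(376.1 − 2(y_{East} + y_{West})) − 75y_{East} − 3y_{East}².
∂π/∂y_{East} = 301.1 − 10y_{East} − 2y_{West} = 0, so y_{East} = 30.11 − 0.2y_{West}.
For West: ∂π/∂y_{West} = 297.1 − 6y_{West} − 2y_{East} = 0 ⇒ y_{West} = 2971/60 − (1/3)y_{East}.
Solving the two reaction functions simultaneously: (1 − (−0.2)(−1/3))y_{East} = 30.11 − 0.2·(2971/60), so (14/15)y_{East} = 3031/150 and y_{East} = 21.65.
Then y_{West} = 2971/60 − (1/3)·21.65 = 42.3.
Price P = 376.1 − 2·63.95 = 248.2.
East's profit: (248.2 − 75)·21.65 − 3(21.65)² = 2343.6125.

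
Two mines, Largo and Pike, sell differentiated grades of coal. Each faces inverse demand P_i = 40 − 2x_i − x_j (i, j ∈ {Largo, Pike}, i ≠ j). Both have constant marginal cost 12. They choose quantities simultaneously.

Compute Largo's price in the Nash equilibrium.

23.2

Mine Largo's profit: π = x_{Largo}(40 − 2x_{Largo} − x_{Pike}) − 12x_{Largo}.
∂π/∂x_{Largo} = 28 − 4x_{Largo} − x_{Pike} = 0 ⇒ x_{Largo} = 7 − 0.25x_{Pike}.
Setting x_{Largo} = x_{Pike} in the reaction function: x_{Largo} = 7 − 0.25x_{Largo}, so x_{Largo} = 7 / 1.25 = 5.6.
P_{Largo} = 40 − 2·5.6 − 5.6 = 23.2.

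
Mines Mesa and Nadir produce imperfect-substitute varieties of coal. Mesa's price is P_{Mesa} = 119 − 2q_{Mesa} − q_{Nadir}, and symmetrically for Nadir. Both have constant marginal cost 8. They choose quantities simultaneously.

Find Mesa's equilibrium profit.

Mine Mesa's profit: π = q_{Mesa}(119 − 2q_{Mesa} − q_{Nadir}) − 8q_{Mesa}.
∂π/∂q_{Mesa} = 111 − 4q_{Mesa} − q_{Nadir} = 0 ⇒ q_{Mesa} = 27.75 − 0.25q_{Nadir}.
The game is symmetric, so in equilibrium q_{Nadir} = q_{Mesa}: the reaction function gives 1.25q_{Mesa} = 27.75, hence q_{Mesa} = 22.2.
P_{Mesa} = 119 − 2·22.2 − 22.2 = 52.4.
Profit = (52.4 − 8)·22.2 = 985.68.

985.68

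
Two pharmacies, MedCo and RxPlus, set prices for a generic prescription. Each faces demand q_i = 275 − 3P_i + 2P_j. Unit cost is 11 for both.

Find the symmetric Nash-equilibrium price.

77

MedCo's profit: π = (P_{MedCo} − 11)(275 − 3P_{MedCo} + 2P_{RxPlus}).
∂π/∂P_{MedCo} = 308 − 6P_{MedCo} + 2P_{RxPlus} = 0 ⇒ P_{MedCo} = 154/3 + (1/3)P_{RxPlus}.
The game is symmetric, so in equilibrium P_{RxPlus} = P_{MedCo}: the reaction function gives (2/3)P_{MedCo} = 154/3, hence P_{MedCo} = 77.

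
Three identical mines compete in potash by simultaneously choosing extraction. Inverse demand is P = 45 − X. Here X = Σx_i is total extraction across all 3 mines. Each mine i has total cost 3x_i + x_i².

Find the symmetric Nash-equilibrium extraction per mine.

7

A representative mine's profit is π_i = x_i(45 − X) − 3x_i − x_i², with X = x_i + Σ_{j≠i} x_j.
First-order condition: 42 − 4x_i − Σ_{j≠i} x_j = 0.
In a symmetric equilibrium every mine chooses the same x, so Σ_{j≠i} x_j = 2x. The condition becomes 42 − 6x = 0, giving x = 42/6 = 7.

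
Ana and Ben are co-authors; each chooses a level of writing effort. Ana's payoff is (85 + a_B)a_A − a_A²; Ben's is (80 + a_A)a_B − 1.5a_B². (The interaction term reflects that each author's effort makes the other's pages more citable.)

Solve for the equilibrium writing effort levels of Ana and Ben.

67, 49

Expanding Ana's payoff: 85a_A + a_Ba_A − a_A².
∂π/∂a_A = 85 + a_B − 2a_A = 0, so a_A = 42.5 + 0.5a_B.
Likewise for Ben: a_B = 80/3 + (1/3)a_A.
Substituting the second reaction function into the first: a_A = 42.5 + 0.5(80/3 + (1/3)a_A), which gives (5/6)a_A = 335/6 ⇒ a_A = 67.
Then a_B = 80/3 + (1/3)·67 = 49.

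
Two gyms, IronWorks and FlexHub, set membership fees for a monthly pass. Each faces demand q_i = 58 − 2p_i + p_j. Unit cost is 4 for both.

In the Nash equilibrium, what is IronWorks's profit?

648

IronWorks's profit: π = (p_{IronWorks} − 4)(58 − 2p_{IronWorks} + p_{FlexHub}).
∂π/∂p_{IronWorks} = 66 − 4p_{IronWorks} + p_{FlexHub} = 0 ⇒ p_{IronWorks} = 16.5 + 0.25p_{FlexHub}.
Setting p_{IronWorks} = p_{FlexHub} in the reaction function: p_{IronWorks} = 16.5 + 0.25p_{IronWorks}, so p_{IronWorks} = 16.5 / 0.75 = 22.
q_{IronWorks} = 58 − 2·22 + 22 = 36.
Profit = (22 − 4)·36 = 648.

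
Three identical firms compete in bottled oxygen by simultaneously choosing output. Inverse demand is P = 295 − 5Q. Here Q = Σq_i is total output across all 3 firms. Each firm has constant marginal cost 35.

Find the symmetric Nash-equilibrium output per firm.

A representative firm's profit is π_i = q_i(295 − 5Q) − 35q_i, with Q = q_i + Σ_{j≠i} q_j.
First-order condition: 260 − 10q_i − 5Σ_{j≠i} q_j = 0.
Imposing symmetry (q_j = q for all j) turns Σ_{j≠i} q_j into 2q, so 260 = 20q and q = 13.

13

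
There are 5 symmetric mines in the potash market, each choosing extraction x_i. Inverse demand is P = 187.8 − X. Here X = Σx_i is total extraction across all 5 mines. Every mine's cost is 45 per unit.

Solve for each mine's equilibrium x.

A representative mine's profit is π_i = x_i(187.8 − X) − 45x_i, with X = x_i + Σ_{j≠i} x_j.
First-order condition: 142.8 − 2x_i − Σ_{j≠i} x_j = 0.
Imposing symmetry (x_j = x for all j) turns Σ_{j≠i} x_j into 4x, so 142.8 = 6x and x = 23.8.

23.8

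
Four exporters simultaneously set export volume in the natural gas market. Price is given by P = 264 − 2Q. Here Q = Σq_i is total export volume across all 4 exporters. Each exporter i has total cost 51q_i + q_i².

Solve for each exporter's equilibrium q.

A representative exporter's profit is π_i = q_i(264 − 2Q) − 51q_i − q_i², with Q = q_i + Σ_{j≠i} q_j.
First-order condition: 213 − 6q_i − 2Σ_{j≠i} q_j = 0.
In a symmetric equilibrium every exporter chooses the same q, so Σ_{j≠i} q_j = 3q. The condition becomes 213 − 12q = 0, giving q = 213/12 = 17.75.

17.75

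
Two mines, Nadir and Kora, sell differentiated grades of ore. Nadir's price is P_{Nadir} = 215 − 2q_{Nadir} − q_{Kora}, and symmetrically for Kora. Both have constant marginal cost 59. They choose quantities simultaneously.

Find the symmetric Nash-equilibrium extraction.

Mine Nadir's profit: π = q_{Nadir}(215 − 2q_{Nadir} − q_{Kora}) − 59q_{Nadir}.
∂π/∂q_{Nadir} = 156 − 4q_{Nadir} − q_{Kora} = 0 ⇒ q_{Nadir} = 39 − 0.25q_{Kora}.
By symmetry q_{Kora} = q_{Nadir}; substituting into the reaction function, 1.25q_{Nadir} = 39 and q_{Nadir} = 31.2.

31.2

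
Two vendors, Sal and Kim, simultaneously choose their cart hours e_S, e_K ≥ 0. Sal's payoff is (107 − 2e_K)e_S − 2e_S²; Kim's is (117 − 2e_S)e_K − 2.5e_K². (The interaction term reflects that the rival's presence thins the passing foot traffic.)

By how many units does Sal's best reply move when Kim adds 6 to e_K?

-3

Expanding Sal's payoff: 107e_S − 2e_Ke_S − 2e_S².
∂π/∂e_S = 107 − 2e_K − 4e_S = 0, so e_S = 26.75 − 0.5e_K.
The reaction-function slope is −0.5, so a 6-unit rise in e_K moves e_S by −0.5 × 6 = −3. Sal's best response falls — the actions are strategic substitutes.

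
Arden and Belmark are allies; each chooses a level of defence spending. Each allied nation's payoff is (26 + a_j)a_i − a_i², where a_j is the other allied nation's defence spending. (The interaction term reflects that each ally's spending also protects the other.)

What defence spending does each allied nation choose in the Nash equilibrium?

Arden's payoff is (26 + a_B)a_A − a_A².
∂π/∂a_A = 26 + a_B − 2a_A = 0, so a_A = 13 + 0.5a_B.
Setting a_A = a_B in the reaction function: a_A = 13 + 0.5a_A, so a_A = 13 / 0.5 = 26.

26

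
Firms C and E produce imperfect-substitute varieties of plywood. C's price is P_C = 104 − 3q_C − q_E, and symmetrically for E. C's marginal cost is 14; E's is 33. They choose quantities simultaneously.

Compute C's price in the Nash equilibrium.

Firm C's profit: π = q_C(104 − 3q_C − q_E) − 14q_C.
∂π/∂q_C = 90 − 6q_C − q_E = 0 ⇒ q_C = 15 − (1/6)q_E.
Similarly q_E = 71/6 − (1/6)q_C.
Substituting the second reaction function into the first: q_C = 15 − (1/6)(71/6 − (1/6)q_C), which gives (35/36)q_C = 469/36 ⇒ q_C = 13.4.
Then q_E = 71/6 − (1/6)·13.4 = 9.6.
P_C = 104 − 3·13.4 − 9.6 = 54.2.

54.2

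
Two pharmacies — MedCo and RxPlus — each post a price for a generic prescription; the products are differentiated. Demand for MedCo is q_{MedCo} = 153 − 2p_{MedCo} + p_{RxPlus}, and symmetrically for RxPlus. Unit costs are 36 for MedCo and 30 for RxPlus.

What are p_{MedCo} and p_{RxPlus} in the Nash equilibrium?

74.2, 71.8

MedCo's profit: π = (p_{MedCo} − 36)(153 − 2p_{MedCo} + p_{RxPlus}).
∂π/∂p_{MedCo} = 225 − 4p_{MedCo} + p_{RxPlus} = 0 ⇒ p_{MedCo} = 56.25 + 0.25p_{RxPlus}.
Similarly p_{RxPlus} = 53.25 + 0.25p_{MedCo}.
Substituting the second reaction function into the first: p_{MedCo} = 56.25 + 0.25(53.25 + 0.25p_{MedCo}), which gives 0.9375p_{MedCo} = 69.5625 ⇒ p_{MedCo} = 74.2.
Then p_{RxPlus} = 53.25 + 0.25·74.2 = 71.8.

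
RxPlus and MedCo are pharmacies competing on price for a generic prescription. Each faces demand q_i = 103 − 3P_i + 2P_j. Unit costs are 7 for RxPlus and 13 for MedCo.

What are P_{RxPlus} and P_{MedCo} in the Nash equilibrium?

RxPlus's profit: π = (P_{RxPlus} − 7)(103 − 3P_{RxPlus} + 2P_{MedCo}).
∂π/∂P_{RxPlus} = 124 − 6P_{RxPlus} + 2P_{MedCo} = 0 ⇒ P_{RxPlus} = 62/3 + (1/3)P_{MedCo}.
Similarly P_{MedCo} = 71/3 + (1/3)P_{RxPlus}.
Plugging P_{MedCo} into RxPlus's best response: P_{RxPlus} = 62/3 + (1/3)(71/3 + (1/3)P_{RxPlus}) ⇒ (8/9)P_{RxPlus} = 257/9, so P_{RxPlus} = 32.125.
Then P_{MedCo} = 71/3 + (1/3)·32.125 = 34.375.

32.125, 34.375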